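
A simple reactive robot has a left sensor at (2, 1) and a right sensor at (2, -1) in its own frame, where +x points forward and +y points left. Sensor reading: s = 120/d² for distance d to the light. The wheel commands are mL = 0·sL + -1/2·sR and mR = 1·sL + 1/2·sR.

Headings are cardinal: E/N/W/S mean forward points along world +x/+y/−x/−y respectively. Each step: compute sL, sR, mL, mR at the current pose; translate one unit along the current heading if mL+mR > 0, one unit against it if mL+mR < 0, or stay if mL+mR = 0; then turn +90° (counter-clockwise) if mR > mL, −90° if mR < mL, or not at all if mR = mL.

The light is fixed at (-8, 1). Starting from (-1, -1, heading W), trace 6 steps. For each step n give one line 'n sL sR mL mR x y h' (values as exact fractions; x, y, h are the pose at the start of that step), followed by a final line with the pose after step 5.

0 60/17 60/13 -30/13 1290/221 -1 -1 W
1 24/13 120/41 -60/41 1764/533 -2 -1 S
2 30/17 3/2 -3/4 171/68 -2 -2 E
3 120/37 24/13 -12/13 2004/481 -1 -2 N
4 60/17 60/13 -30/13 1290/221 -1 -1 W
5 24/13 120/41 -60/41 1764/533 -2 -1 S
final -2 -2 E

n=0: pose=(-1,-1,W); sL=60/17, sR=60/13; mL=-30/13, mR=1290/221; mL+mR=60/17 → advance +1; mR−mL=1800/221 → turn +1·90°
n=1: pose=(-2,-1,S); sL=24/13, sR=120/41; mL=-60/41, mR=1764/533; mL+mR=24/13 → advance +1; mR−mL=2544/533 → turn +1·90°
n=2: pose=(-2,-2,E); sL=30/17, sR=3/2; mL=-3/4, mR=171/68; mL+mR=30/17 → advance +1; mR−mL=111/34 → turn +1·90°
n=3: pose=(-1,-2,N); sL=120/37, sR=24/13; mL=-12/13, mR=2004/481; mL+mR=120/37 → advance +1; mR−mL=2448/481 → turn +1·90°
n=4: pose=(-1,-1,W); sL=60/17, sR=60/13; mL=-30/13, mR=1290/221; mL+mR=60/17 → advance +1; mR−mL=1800/221 → turn +1·90°
n=5: pose=(-2,-1,S); sL=24/13, sR=120/41; mL=-60/41, mR=1764/533; mL+mR=24/13 → advance +1; mR−mL=2544/533 → turn +1·90°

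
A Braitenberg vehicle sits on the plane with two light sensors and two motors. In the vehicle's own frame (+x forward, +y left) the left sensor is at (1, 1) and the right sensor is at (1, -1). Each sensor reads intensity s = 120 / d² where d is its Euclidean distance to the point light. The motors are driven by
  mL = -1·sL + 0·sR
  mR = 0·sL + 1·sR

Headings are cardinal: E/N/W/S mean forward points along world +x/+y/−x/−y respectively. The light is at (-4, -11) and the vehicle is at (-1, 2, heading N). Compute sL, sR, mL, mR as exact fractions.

3/5 30/53 -3/5 30/53

left sensor world pos  = (-2, 3); dL² = 200
right sensor world pos = (0, 3); dR² = 212
sL = 120/200 = 3/5
sR = 120/212 = 30/53
mL = -1·sL + 0·sR = -3/5
mR = 0·sL + 1·sR = 30/53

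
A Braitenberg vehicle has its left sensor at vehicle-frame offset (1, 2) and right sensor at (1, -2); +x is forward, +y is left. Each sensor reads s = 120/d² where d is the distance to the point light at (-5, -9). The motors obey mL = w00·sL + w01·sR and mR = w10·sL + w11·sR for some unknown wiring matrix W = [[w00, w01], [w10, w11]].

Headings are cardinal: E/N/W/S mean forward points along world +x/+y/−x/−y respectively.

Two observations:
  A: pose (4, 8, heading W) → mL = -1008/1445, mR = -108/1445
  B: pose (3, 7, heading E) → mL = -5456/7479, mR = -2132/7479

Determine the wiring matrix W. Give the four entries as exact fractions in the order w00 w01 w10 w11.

obs A: pose=(4,8,W) → sL=120/289, sR=24/85, mL=-1008/1445, mR=-108/1445
obs B: pose=(3,7,E) → sL=8/27, sR=120/277, mL=-5456/7479, mR=-2132/7479
sensor matrix S = [[120/289, 24/85], [8/27, 120/277]]; det S = 346624/3602385
solve [mL_A; mL_B] = S·[w00; w01] and [mR_A; mR_B] = S·[w10; w11]:
  w00 = -1, w01 = -1, w10 = 1/2, w11 = -1

-1 -1 1/2 -1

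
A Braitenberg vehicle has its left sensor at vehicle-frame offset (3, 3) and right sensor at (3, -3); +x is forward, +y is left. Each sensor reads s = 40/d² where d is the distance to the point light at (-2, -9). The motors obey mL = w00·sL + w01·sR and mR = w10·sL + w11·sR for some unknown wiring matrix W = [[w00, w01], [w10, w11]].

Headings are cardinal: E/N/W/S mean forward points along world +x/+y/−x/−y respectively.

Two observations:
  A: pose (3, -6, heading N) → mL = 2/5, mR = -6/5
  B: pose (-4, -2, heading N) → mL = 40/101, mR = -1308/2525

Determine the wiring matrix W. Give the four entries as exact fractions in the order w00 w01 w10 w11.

obs A: pose=(3,-6,N) → sL=1, sR=2/5, mL=2/5, mR=-6/5
obs B: pose=(-4,-2,N) → sL=8/25, sR=40/101, mL=40/101, mR=-1308/2525
sensor matrix S = [[1, 2/5], [8/25, 40/101]]; det S = 3384/12625
solve [mL_A; mL_B] = S·[w00; w01] and [mR_A; mR_B] = S·[w10; w11]:
  w00 = 0, w01 = 1, w10 = -1, w11 = -1/2

0 1 -1 -1/2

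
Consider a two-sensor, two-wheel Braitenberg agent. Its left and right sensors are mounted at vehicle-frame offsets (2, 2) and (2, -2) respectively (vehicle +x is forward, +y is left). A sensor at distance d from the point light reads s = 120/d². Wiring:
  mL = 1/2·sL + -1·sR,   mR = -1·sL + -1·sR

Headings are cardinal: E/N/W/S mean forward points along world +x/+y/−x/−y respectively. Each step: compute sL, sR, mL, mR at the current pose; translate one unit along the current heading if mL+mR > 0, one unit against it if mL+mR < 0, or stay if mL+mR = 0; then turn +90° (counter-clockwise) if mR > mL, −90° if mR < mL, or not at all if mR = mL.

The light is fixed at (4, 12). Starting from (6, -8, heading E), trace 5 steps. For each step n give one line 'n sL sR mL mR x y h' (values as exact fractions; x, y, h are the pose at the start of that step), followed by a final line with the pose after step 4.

n=0: pose=(6,-8,E); sL=6/17, sR=6/25; mL=-27/425, mR=-252/425; mL+mR=-279/425 → advance -1; mR−mL=-9/17 → turn -1·90°
n=1: pose=(5,-8,S); sL=120/493, sR=24/97; mL=-6012/47821, mR=-23472/47821; mL+mR=-29484/47821 → advance -1; mR−mL=-180/493 → turn -1·90°
n=2: pose=(5,-7,W); sL=60/221, sR=12/29; mL=-1782/6409, mR=-4392/6409; mL+mR=-6174/6409 → advance -1; mR−mL=-90/221 → turn -1·90°
n=3: pose=(6,-7,N); sL=120/289, sR=24/61; mL=-3276/17629, mR=-14256/17629; mL+mR=-17532/17629 → advance -1; mR−mL=-180/289 → turn -1·90°
n=4: pose=(6,-8,E); sL=6/17, sR=6/25; mL=-27/425, mR=-252/425; mL+mR=-279/425 → advance -1; mR−mL=-9/17 → turn -1·90°

0 6/17 6/25 -27/425 -252/425 6 -8 E
1 120/493 24/97 -6012/47821 -23472/47821 5 -8 S
2 60/221 12/29 -1782/6409 -4392/6409 5 -7 W
3 120/289 24/61 -3276/17629 -14256/17629 6 -7 N
4 6/17 6/25 -27/425 -252/425 6 -8 E
final 5 -8 S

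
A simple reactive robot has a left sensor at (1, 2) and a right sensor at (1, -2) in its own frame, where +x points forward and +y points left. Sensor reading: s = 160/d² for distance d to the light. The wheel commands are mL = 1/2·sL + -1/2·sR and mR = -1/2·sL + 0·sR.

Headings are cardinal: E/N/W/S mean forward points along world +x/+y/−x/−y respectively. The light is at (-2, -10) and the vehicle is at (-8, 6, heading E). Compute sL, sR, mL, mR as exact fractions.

160/349 160/221 -10240/77129 -80/349

left sensor world pos  = (-7, 8); dL² = 349
right sensor world pos = (-7, 4); dR² = 221
sL = 160/349 = 160/349
sR = 160/221 = 160/221
mL = 1/2·sL + -1/2·sR = -10240/77129
mR = -1/2·sL + 0·sR = -80/349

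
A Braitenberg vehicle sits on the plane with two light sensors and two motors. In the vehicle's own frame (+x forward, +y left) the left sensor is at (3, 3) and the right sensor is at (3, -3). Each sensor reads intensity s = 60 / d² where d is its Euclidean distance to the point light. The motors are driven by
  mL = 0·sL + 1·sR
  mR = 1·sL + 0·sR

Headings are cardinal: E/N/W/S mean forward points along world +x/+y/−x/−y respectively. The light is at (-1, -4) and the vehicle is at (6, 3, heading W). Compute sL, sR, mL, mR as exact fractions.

15/8 15/29 15/29 15/8

left sensor world pos  = (3, 0); dL² = 32
right sensor world pos = (3, 6); dR² = 116
sL = 60/32 = 15/8
sR = 60/116 = 15/29
mL = 0·sL + 1·sR = 15/29
mR = 1·sL + 0·sR = 15/8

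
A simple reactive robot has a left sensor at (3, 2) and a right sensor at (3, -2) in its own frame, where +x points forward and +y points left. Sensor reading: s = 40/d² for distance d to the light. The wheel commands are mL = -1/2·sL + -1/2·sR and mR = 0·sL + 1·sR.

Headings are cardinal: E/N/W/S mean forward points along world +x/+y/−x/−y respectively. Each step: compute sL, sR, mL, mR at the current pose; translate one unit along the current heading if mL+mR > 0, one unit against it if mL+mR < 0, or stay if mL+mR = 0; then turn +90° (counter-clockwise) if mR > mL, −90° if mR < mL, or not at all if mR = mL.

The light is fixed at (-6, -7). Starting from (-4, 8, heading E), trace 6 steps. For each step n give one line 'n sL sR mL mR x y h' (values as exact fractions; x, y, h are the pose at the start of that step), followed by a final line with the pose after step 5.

n=0: pose=(-4,8,E); sL=20/157, sR=20/97; mL=-2540/15229, mR=20/97; mL+mR=600/15229 → advance +1; mR−mL=5680/15229 → turn +1·90°
n=1: pose=(-3,8,N); sL=8/65, sR=40/349; mL=-2696/22685, mR=40/349; mL+mR=-96/22685 → advance -1; mR−mL=5296/22685 → turn +1·90°
n=2: pose=(-3,7,W); sL=5/18, sR=5/32; mL=-125/576, mR=5/32; mL+mR=-35/576 → advance -1; mR−mL=215/576 → turn +1·90°
n=3: pose=(-2,7,S); sL=40/157, sR=8/25; mL=-1128/3925, mR=8/25; mL+mR=128/3925 → advance +1; mR−mL=2384/3925 → turn +1·90°
n=4: pose=(-2,6,E); sL=20/137, sR=4/17; mL=-444/2329, mR=4/17; mL+mR=104/2329 → advance +1; mR−mL=992/2329 → turn +1·90°
n=5: pose=(-1,6,N); sL=8/53, sR=8/61; mL=-456/3233, mR=8/61; mL+mR=-32/3233 → advance -1; mR−mL=880/3233 → turn +1·90°

0 20/157 20/97 -2540/15229 20/97 -4 8 E
1 8/65 40/349 -2696/22685 40/349 -3 8 N
2 5/18 5/32 -125/576 5/32 -3 7 W
3 40/157 8/25 -1128/3925 8/25 -2 7 S
4 20/137 4/17 -444/2329 4/17 -2 6 E
5 8/53 8/61 -456/3233 8/61 -1 6 N
final -1 5 W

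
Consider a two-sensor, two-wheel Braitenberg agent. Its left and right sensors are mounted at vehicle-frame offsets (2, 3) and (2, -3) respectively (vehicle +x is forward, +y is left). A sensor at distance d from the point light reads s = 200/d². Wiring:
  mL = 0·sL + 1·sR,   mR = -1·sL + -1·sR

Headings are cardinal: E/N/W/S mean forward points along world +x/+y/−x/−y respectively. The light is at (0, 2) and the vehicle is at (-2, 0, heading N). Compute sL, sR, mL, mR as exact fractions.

8 200 200 -208

left sensor world pos  = (-5, 2); dL² = 25
right sensor world pos = (1, 2); dR² = 1
sL = 200/25 = 8
sR = 200/1 = 200
mL = 0·sL + 1·sR = 200
mR = -1·sL + -1·sR = -208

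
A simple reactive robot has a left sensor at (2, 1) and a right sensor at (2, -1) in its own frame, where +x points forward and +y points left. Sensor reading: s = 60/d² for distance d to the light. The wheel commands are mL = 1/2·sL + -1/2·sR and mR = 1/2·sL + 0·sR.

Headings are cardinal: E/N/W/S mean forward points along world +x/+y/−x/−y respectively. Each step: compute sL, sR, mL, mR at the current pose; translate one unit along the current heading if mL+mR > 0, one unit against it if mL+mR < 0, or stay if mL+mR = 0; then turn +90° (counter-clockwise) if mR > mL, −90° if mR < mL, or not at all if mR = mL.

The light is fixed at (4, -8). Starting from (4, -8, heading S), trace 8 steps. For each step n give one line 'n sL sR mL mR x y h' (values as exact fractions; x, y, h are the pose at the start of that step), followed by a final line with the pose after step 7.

0 12 12 0 6 4 -8 S
1 15 15/2 15/4 15/2 4 -9 E
2 60 12 24 30 5 -9 N
3 30 30 0 15 5 -8 W
4 12 12 0 6 4 -8 S
5 15 15/2 15/4 15/2 4 -9 E
6 60 12 24 30 5 -9 N
7 30 30 0 15 5 -8 W
final 4 -8 S

n=0: pose=(4,-8,S); sL=12, sR=12; mL=0, mR=6; mL+mR=6 → advance +1; mR−mL=6 → turn +1·90°
n=1: pose=(4,-9,E); sL=15, sR=15/2; mL=15/4, mR=15/2; mL+mR=45/4 → advance +1; mR−mL=15/4 → turn +1·90°
n=2: pose=(5,-9,N); sL=60, sR=12; mL=24, mR=30; mL+mR=54 → advance +1; mR−mL=6 → turn +1·90°
n=3: pose=(5,-8,W); sL=30, sR=30; mL=0, mR=15; mL+mR=15 → advance +1; mR−mL=15 → turn +1·90°
n=4: pose=(4,-8,S); sL=12, sR=12; mL=0, mR=6; mL+mR=6 → advance +1; mR−mL=6 → turn +1·90°
n=5: pose=(4,-9,E); sL=15, sR=15/2; mL=15/4, mR=15/2; mL+mR=45/4 → advance +1; mR−mL=15/4 → turn +1·90°
n=6: pose=(5,-9,N); sL=60, sR=12; mL=24, mR=30; mL+mR=54 → advance +1; mR−mL=6 → turn +1·90°
n=7: pose=(5,-8,W); sL=30, sR=30; mL=0, mR=15; mL+mR=15 → advance +1; mR−mL=15 → turn +1·90°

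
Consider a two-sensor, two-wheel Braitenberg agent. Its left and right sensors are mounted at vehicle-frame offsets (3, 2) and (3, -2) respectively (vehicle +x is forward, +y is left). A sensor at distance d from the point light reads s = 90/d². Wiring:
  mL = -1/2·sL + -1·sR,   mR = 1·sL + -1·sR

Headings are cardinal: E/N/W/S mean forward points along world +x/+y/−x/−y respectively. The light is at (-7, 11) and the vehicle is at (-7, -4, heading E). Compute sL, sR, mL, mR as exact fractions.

left sensor world pos  = (-4, -2); dL² = 178
right sensor world pos = (-4, -6); dR² = 298
sL = 90/178 = 45/89
sR = 90/298 = 45/149
mL = -1/2·sL + -1·sR = -14715/26522
mR = 1·sL + -1·sR = 2700/13261

45/89 45/149 -14715/26522 2700/13261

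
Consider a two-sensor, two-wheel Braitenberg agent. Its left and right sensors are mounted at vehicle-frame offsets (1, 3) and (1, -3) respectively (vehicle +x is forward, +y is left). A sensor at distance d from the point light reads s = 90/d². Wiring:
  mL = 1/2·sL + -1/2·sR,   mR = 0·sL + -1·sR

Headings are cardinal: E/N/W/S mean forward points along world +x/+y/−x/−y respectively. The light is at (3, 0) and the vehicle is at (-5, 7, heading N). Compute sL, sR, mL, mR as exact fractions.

18/37 90/89 -864/3293 -90/89

left sensor world pos  = (-8, 8); dL² = 185
right sensor world pos = (-2, 8); dR² = 89
sL = 90/185 = 18/37
sR = 90/89 = 90/89
mL = 1/2·sL + -1/2·sR = -864/3293
mR = 0·sL + -1·sR = -90/89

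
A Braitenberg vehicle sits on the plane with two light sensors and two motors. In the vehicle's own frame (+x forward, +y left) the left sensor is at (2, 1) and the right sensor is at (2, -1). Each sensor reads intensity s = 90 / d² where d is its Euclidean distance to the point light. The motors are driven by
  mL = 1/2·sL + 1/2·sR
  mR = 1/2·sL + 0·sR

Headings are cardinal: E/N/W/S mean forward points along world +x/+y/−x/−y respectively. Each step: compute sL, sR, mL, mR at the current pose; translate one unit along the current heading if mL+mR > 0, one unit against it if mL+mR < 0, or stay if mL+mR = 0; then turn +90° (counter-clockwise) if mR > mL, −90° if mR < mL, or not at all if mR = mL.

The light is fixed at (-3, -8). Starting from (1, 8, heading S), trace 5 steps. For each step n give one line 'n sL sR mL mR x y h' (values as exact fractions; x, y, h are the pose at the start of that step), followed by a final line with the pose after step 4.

n=0: pose=(1,8,S); sL=90/221, sR=18/41; mL=3834/9061, mR=45/221; mL+mR=5679/9061 → advance +1; mR−mL=-9/41 → turn -1·90°
n=1: pose=(1,7,W); sL=9/20, sR=9/26; mL=207/520, mR=9/40; mL+mR=81/130 → advance +1; mR−mL=-9/52 → turn -1·90°
n=2: pose=(0,7,N); sL=90/293, sR=18/61; mL=5382/17873, mR=45/293; mL+mR=8127/17873 → advance +1; mR−mL=-9/61 → turn -1·90°
n=3: pose=(0,8,E); sL=45/157, sR=9/25; mL=1269/3925, mR=45/314; mL+mR=3663/7850 → advance +1; mR−mL=-9/50 → turn -1·90°
n=4: pose=(1,8,S); sL=90/221, sR=18/41; mL=3834/9061, mR=45/221; mL+mR=5679/9061 → advance +1; mR−mL=-9/41 → turn -1·90°

0 90/221 18/41 3834/9061 45/221 1 8 S
1 9/20 9/26 207/520 9/40 1 7 W
2 90/293 18/61 5382/17873 45/293 0 7 N
3 45/157 9/25 1269/3925 45/314 0 8 E
4 90/221 18/41 3834/9061 45/221 1 8 S
final 1 7 W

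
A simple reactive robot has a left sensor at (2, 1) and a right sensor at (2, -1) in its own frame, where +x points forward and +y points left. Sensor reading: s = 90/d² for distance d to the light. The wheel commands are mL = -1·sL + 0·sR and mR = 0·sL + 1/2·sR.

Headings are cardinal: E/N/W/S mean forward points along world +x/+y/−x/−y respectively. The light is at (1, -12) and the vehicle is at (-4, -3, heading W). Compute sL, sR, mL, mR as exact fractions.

left sensor world pos  = (-6, -4); dL² = 113
right sensor world pos = (-6, -2); dR² = 149
sL = 90/113 = 90/113
sR = 90/149 = 90/149
mL = -1·sL + 0·sR = -90/113
mR = 0·sL + 1/2·sR = 45/149

90/113 90/149 -90/113 45/149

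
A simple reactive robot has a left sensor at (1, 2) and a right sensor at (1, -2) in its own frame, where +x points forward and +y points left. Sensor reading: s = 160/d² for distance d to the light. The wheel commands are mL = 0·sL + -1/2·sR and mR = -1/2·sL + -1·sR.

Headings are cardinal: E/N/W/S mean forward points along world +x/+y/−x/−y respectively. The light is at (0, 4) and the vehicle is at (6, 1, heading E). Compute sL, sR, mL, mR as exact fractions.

16/5 80/37 -40/37 -696/185

left sensor world pos  = (7, 3); dL² = 50
right sensor world pos = (7, -1); dR² = 74
sL = 160/50 = 16/5
sR = 160/74 = 80/37
mL = 0·sL + -1/2·sR = -40/37
mR = -1/2·sL + -1·sR = -696/185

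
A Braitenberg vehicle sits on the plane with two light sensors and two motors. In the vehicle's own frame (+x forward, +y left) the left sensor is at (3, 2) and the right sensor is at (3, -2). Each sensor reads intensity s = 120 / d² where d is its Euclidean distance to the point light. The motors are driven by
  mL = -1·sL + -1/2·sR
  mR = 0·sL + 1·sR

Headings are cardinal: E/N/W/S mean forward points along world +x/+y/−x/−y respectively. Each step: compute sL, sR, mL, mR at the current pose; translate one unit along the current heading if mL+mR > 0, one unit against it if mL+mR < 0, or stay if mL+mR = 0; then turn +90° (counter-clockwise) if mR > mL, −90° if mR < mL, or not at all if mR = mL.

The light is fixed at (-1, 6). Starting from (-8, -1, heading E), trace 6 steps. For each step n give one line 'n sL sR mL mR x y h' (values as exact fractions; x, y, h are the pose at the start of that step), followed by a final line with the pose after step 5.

0 120/41 120/97 -14100/3977 120/97 -8 -1 E
1 30/29 30/13 -825/377 30/13 -9 -1 N
2 24/37 120/137 -5508/5069 120/137 -9 0 W
3 60/53 20/27 -2150/1431 20/27 -8 0 S
4 24/5 24/13 -372/65 24/13 -8 1 E
5 15/13 3 -69/26 3 -9 1 N
final -9 2 W

n=0: pose=(-8,-1,E); sL=120/41, sR=120/97; mL=-14100/3977, mR=120/97; mL+mR=-9180/3977 → advance -1; mR−mL=19020/3977 → turn +1·90°
n=1: pose=(-9,-1,N); sL=30/29, sR=30/13; mL=-825/377, mR=30/13; mL+mR=45/377 → advance +1; mR−mL=1695/377 → turn +1·90°
n=2: pose=(-9,0,W); sL=24/37, sR=120/137; mL=-5508/5069, mR=120/137; mL+mR=-1068/5069 → advance -1; mR−mL=9948/5069 → turn +1·90°
n=3: pose=(-8,0,S); sL=60/53, sR=20/27; mL=-2150/1431, mR=20/27; mL+mR=-1090/1431 → advance -1; mR−mL=1070/477 → turn +1·90°
n=4: pose=(-8,1,E); sL=24/5, sR=24/13; mL=-372/65, mR=24/13; mL+mR=-252/65 → advance -1; mR−mL=492/65 → turn +1·90°
n=5: pose=(-9,1,N); sL=15/13, sR=3; mL=-69/26, mR=3; mL+mR=9/26 → advance +1; mR−mL=147/26 → turn +1·90°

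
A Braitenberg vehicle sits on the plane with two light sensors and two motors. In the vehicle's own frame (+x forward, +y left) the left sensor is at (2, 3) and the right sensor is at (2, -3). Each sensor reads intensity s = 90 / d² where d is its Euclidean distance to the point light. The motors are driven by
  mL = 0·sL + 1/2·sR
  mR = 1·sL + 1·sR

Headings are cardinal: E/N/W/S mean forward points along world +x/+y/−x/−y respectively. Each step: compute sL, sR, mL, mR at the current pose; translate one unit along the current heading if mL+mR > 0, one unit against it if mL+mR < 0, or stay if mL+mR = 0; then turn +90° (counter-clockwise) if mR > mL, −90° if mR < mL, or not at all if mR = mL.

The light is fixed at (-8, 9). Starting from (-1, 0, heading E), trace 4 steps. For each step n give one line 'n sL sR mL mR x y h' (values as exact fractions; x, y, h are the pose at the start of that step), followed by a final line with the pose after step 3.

n=0: pose=(-1,0,E); sL=10/13, sR=2/5; mL=1/5, mR=76/65; mL+mR=89/65 → advance +1; mR−mL=63/65 → turn +1·90°
n=1: pose=(0,0,N); sL=45/37, sR=9/17; mL=9/34, mR=1098/629; mL+mR=2529/1258 → advance +1; mR−mL=1863/1258 → turn +1·90°
n=2: pose=(0,1,W); sL=90/157, sR=90/61; mL=45/61, mR=19620/9577; mL+mR=26685/9577 → advance +1; mR−mL=12555/9577 → turn +1·90°
n=3: pose=(-1,1,S); sL=9/20, sR=45/58; mL=45/116, mR=711/580; mL+mR=234/145 → advance +1; mR−mL=243/290 → turn +1·90°

0 10/13 2/5 1/5 76/65 -1 0 E
1 45/37 9/17 9/34 1098/629 0 0 N
2 90/157 90/61 45/61 19620/9577 0 1 W
3 9/20 45/58 45/116 711/580 -1 1 S
final -1 0 E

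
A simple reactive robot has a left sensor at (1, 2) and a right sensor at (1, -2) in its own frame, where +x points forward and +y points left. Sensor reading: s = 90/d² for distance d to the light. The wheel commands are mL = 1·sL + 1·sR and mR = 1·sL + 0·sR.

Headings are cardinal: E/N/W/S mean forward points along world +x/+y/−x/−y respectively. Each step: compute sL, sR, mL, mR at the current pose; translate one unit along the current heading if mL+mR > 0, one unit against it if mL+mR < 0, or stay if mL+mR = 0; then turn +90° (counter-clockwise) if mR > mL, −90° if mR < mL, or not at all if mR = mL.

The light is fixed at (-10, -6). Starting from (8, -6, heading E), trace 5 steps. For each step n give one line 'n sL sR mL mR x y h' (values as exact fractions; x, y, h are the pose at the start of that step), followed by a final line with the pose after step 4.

0 18/73 18/73 36/73 18/73 8 -6 E
1 45/221 9/29 3294/6409 45/221 9 -6 S
2 10/37 18/65 1316/2405 10/37 9 -7 W
3 45/128 9/40 369/640 45/128 8 -7 N
4 18/73 18/73 36/73 18/73 8 -6 E
final 9 -6 S

n=0: pose=(8,-6,E); sL=18/73, sR=18/73; mL=36/73, mR=18/73; mL+mR=54/73 → advance +1; mR−mL=-18/73 → turn -1·90°
n=1: pose=(9,-6,S); sL=45/221, sR=9/29; mL=3294/6409, mR=45/221; mL+mR=4599/6409 → advance +1; mR−mL=-9/29 → turn -1·90°
n=2: pose=(9,-7,W); sL=10/37, sR=18/65; mL=1316/2405, mR=10/37; mL+mR=1966/2405 → advance +1; mR−mL=-18/65 → turn -1·90°
n=3: pose=(8,-7,N); sL=45/128, sR=9/40; mL=369/640, mR=45/128; mL+mR=297/320 → advance +1; mR−mL=-9/40 → turn -1·90°
n=4: pose=(8,-6,E); sL=18/73, sR=18/73; mL=36/73, mR=18/73; mL+mR=54/73 → advance +1; mR−mL=-18/73 → turn -1·90°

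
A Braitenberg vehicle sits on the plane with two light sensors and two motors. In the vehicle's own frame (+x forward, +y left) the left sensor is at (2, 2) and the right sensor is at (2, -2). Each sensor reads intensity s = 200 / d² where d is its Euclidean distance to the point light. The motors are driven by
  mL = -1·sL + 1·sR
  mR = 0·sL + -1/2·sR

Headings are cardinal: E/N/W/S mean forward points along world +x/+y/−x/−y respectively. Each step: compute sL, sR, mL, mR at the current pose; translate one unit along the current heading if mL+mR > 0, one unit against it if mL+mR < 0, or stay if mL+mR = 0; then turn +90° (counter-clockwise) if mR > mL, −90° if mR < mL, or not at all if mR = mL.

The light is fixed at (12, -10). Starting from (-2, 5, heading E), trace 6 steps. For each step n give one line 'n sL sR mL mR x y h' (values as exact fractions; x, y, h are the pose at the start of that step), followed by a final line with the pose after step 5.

n=0: pose=(-2,5,E); sL=200/433, sR=200/313; mL=24000/135529, mR=-100/313; mL+mR=-19300/135529 → advance -1; mR−mL=-67300/135529 → turn -1·90°
n=1: pose=(-3,5,S); sL=100/169, sR=100/229; mL=-6000/38701, mR=-50/229; mL+mR=-14450/38701 → advance -1; mR−mL=-2450/38701 → turn -1·90°
n=2: pose=(-3,6,W); sL=40/97, sR=200/613; mL=-5120/59461, mR=-100/613; mL+mR=-14820/59461 → advance -1; mR−mL=-4580/59461 → turn -1·90°
n=3: pose=(-2,6,N); sL=10/29, sR=50/117; mL=280/3393, mR=-25/117; mL+mR=-445/3393 → advance -1; mR−mL=-335/1131 → turn -1·90°
n=4: pose=(-2,5,E); sL=200/433, sR=200/313; mL=24000/135529, mR=-100/313; mL+mR=-19300/135529 → advance -1; mR−mL=-67300/135529 → turn -1·90°
n=5: pose=(-3,5,S); sL=100/169, sR=100/229; mL=-6000/38701, mR=-50/229; mL+mR=-14450/38701 → advance -1; mR−mL=-2450/38701 → turn -1·90°

0 200/433 200/313 24000/135529 -100/313 -2 5 E
1 100/169 100/229 -6000/38701 -50/229 -3 5 S
2 40/97 200/613 -5120/59461 -100/613 -3 6 W
3 10/29 50/117 280/3393 -25/117 -2 6 N
4 200/433 200/313 24000/135529 -100/313 -2 5 E
5 100/169 100/229 -6000/38701 -50/229 -3 5 S
final -3 6 W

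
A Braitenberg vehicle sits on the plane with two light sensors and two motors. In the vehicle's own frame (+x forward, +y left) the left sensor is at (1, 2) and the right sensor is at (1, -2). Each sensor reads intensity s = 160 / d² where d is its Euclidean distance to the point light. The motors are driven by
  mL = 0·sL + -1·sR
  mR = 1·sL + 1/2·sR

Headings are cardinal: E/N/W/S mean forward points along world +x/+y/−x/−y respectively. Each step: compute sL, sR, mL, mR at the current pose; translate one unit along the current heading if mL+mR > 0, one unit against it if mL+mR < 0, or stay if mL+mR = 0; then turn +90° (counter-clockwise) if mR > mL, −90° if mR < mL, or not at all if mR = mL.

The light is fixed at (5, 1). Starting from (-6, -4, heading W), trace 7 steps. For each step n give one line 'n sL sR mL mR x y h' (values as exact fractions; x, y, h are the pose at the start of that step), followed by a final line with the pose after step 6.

0 160/193 160/153 -160/153 39920/29529 -6 -4 W
1 20/17 20/29 -20/29 750/493 -7 -4 S
2 160/137 32/37 -32/37 8112/5069 -7 -5 E
3 80/97 80/53 -80/53 8120/5141 -6 -5 N
4 160/193 160/153 -160/153 39920/29529 -6 -4 W
5 20/17 20/29 -20/29 750/493 -7 -4 S
6 160/137 32/37 -32/37 8112/5069 -7 -5 E
final -6 -5 N

n=0: pose=(-6,-4,W); sL=160/193, sR=160/153; mL=-160/153, mR=39920/29529; mL+mR=9040/29529 → advance +1; mR−mL=23600/9843 → turn +1·90°
n=1: pose=(-7,-4,S); sL=20/17, sR=20/29; mL=-20/29, mR=750/493; mL+mR=410/493 → advance +1; mR−mL=1090/493 → turn +1·90°
n=2: pose=(-7,-5,E); sL=160/137, sR=32/37; mL=-32/37, mR=8112/5069; mL+mR=3728/5069 → advance +1; mR−mL=12496/5069 → turn +1·90°
n=3: pose=(-6,-5,N); sL=80/97, sR=80/53; mL=-80/53, mR=8120/5141; mL+mR=360/5141 → advance +1; mR−mL=15880/5141 → turn +1·90°
n=4: pose=(-6,-4,W); sL=160/193, sR=160/153; mL=-160/153, mR=39920/29529; mL+mR=9040/29529 → advance +1; mR−mL=23600/9843 → turn +1·90°
n=5: pose=(-7,-4,S); sL=20/17, sR=20/29; mL=-20/29, mR=750/493; mL+mR=410/493 → advance +1; mR−mL=1090/493 → turn +1·90°
n=6: pose=(-7,-5,E); sL=160/137, sR=32/37; mL=-32/37, mR=8112/5069; mL+mR=3728/5069 → advance +1; mR−mL=12496/5069 → turn +1·90°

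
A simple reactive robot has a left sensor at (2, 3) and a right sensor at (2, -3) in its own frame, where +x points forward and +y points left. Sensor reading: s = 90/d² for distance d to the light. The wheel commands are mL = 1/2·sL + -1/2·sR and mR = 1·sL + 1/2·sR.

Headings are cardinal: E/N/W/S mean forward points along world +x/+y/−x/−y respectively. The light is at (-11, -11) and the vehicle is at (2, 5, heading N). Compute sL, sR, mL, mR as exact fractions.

left sensor world pos  = (-1, 7); dL² = 424
right sensor world pos = (5, 7); dR² = 580
sL = 90/424 = 45/212
sR = 90/580 = 9/58
mL = 1/2·sL + -1/2·sR = 351/12296
mR = 1·sL + 1/2·sR = 891/3074

45/212 9/58 351/12296 891/3074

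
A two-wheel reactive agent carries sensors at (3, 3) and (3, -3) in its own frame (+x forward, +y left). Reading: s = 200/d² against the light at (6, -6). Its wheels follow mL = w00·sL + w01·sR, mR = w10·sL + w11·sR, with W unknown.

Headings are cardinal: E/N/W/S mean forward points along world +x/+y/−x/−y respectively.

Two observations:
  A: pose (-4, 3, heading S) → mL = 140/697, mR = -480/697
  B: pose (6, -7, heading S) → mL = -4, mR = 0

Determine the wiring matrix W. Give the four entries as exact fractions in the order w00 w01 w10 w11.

obs A: pose=(-4,3,S) → sL=40/17, sR=40/41, mL=140/697, mR=-480/697
obs B: pose=(6,-7,S) → sL=8, sR=8, mL=-4, mR=0
sensor matrix S = [[40/17, 40/41], [8, 8]]; det S = 7680/697
solve [mL_A; mL_B] = S·[w00; w01] and [mR_A; mR_B] = S·[w10; w11]:
  w00 = 1/2, w01 = -1, w10 = -1/2, w11 = 1/2

1/2 -1 -1/2 1/2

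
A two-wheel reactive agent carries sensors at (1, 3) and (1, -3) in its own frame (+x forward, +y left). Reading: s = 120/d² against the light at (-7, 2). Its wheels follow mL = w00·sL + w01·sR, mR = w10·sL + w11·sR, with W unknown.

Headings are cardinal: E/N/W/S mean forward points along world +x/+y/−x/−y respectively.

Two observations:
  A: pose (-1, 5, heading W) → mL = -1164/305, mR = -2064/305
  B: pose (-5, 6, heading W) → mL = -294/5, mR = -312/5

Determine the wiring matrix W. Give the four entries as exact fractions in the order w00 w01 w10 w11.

obs A: pose=(-1,5,W) → sL=24/5, sR=120/61, mL=-1164/305, mR=-2064/305
obs B: pose=(-5,6,W) → sL=60, sR=12/5, mL=-294/5, mR=-312/5
sensor matrix S = [[24/5, 120/61], [60, 12/5]]; det S = -162432/1525
solve [mL_A; mL_B] = S·[w00; w01] and [mR_A; mR_B] = S·[w10; w11]:
  w00 = -1, w01 = 1/2, w10 = -1, w11 = -1

-1 1/2 -1 -1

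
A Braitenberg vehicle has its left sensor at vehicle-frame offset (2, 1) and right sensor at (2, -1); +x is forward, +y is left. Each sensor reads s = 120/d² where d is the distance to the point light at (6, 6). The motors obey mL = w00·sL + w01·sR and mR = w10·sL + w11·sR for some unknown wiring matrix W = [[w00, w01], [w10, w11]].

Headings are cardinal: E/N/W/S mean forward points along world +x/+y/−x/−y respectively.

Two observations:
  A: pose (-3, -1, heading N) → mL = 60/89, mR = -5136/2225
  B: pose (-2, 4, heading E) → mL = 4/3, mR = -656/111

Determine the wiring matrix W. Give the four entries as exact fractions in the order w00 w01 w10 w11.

obs A: pose=(-3,-1,N) → sL=24/25, sR=120/89, mL=60/89, mR=-5136/2225
obs B: pose=(-2,4,E) → sL=120/37, sR=8/3, mL=4/3, mR=-656/111
sensor matrix S = [[24/25, 120/89], [120/37, 8/3]]; det S = -149248/82325
solve [mL_A; mL_B] = S·[w00; w01] and [mR_A; mR_B] = S·[w10; w11]:
  w00 = 0, w01 = 1/2, w10 = -1, w11 = -1

0 1/2 -1 -1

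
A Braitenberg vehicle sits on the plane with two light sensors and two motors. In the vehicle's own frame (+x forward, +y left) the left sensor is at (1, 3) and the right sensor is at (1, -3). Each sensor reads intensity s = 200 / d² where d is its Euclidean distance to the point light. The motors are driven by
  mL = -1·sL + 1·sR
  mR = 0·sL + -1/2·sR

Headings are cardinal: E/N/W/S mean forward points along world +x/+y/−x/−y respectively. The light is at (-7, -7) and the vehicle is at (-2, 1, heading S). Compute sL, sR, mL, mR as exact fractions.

200/113 200/53 12000/5989 -100/53

left sensor world pos  = (1, 0); dL² = 113
right sensor world pos = (-5, 0); dR² = 53
sL = 200/113 = 200/113
sR = 200/53 = 200/53
mL = -1·sL + 1·sR = 12000/5989
mR = 0·sL + -1/2·sR = -100/53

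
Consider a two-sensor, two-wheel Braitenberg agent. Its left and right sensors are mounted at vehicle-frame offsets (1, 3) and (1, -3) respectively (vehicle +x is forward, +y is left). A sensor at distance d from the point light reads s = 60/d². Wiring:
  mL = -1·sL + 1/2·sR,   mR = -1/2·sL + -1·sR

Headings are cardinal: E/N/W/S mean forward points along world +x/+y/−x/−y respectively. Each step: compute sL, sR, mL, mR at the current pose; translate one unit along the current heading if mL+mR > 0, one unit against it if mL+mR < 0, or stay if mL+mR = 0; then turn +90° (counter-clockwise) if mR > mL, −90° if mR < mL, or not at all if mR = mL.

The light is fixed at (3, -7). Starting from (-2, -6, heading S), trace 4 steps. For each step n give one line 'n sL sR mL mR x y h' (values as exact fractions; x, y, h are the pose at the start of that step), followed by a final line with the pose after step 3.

n=0: pose=(-2,-6,S); sL=15, sR=15/16; mL=-465/32, mR=-135/16; mL+mR=-735/32 → advance -1; mR−mL=195/32 → turn +1·90°
n=1: pose=(-2,-5,E); sL=60/41, sR=60/17; mL=210/697, mR=-2970/697; mL+mR=-2760/697 → advance -1; mR−mL=-3180/697 → turn -1·90°
n=2: pose=(-3,-5,S); sL=6, sR=30/41; mL=-231/41, mR=-153/41; mL+mR=-384/41 → advance -1; mR−mL=78/41 → turn +1·90°
n=3: pose=(-3,-4,E); sL=60/61, sR=12/5; mL=66/305, mR=-882/305; mL+mR=-816/305 → advance -1; mR−mL=-948/305 → turn -1·90°

0 15 15/16 -465/32 -135/16 -2 -6 S
1 60/41 60/17 210/697 -2970/697 -2 -5 E
2 6 30/41 -231/41 -153/41 -3 -5 S
3 60/61 12/5 66/305 -882/305 -3 -4 E
final -4 -4 S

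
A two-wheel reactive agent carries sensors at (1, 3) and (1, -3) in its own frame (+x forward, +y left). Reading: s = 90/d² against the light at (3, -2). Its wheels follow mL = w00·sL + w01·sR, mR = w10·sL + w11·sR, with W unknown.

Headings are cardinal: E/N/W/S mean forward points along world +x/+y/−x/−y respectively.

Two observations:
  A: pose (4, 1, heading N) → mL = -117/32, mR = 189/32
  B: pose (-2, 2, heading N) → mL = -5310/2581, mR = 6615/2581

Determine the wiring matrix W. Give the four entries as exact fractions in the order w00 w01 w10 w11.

obs A: pose=(4,1,N) → sL=9/2, sR=45/16, mL=-117/32, mR=189/32
obs B: pose=(-2,2,N) → sL=90/89, sR=90/29, mL=-5310/2581, mR=6615/2581
sensor matrix S = [[9/2, 45/16], [90/89, 90/29]]; det S = 229635/20648
solve [mL_A; mL_B] = S·[w00; w01] and [mR_A; mR_B] = S·[w10; w11]:
  w00 = -1/2, w01 = -1/2, w10 = 1, w11 = 1/2

-1/2 -1/2 1 1/2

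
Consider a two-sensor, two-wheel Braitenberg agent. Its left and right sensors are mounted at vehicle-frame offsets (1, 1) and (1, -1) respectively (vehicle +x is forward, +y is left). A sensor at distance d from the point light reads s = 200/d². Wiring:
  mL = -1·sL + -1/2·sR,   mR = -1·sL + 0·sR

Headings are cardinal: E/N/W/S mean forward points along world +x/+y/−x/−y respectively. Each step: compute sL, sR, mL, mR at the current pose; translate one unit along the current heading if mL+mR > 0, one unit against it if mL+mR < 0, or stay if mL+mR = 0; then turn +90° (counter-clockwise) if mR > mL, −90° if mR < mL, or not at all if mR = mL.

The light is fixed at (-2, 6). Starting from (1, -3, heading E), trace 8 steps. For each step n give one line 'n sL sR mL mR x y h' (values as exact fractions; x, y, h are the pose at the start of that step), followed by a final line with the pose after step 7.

n=0: pose=(1,-3,E); sL=5/2, sR=50/29; mL=-195/58, mR=-5/2; mL+mR=-170/29 → advance -1; mR−mL=25/29 → turn +1·90°
n=1: pose=(0,-3,N); sL=40/13, sR=200/73; mL=-4220/949, mR=-40/13; mL+mR=-7140/949 → advance -1; mR−mL=100/73 → turn +1·90°
n=2: pose=(0,-4,W); sL=100/61, sR=100/41; mL=-7150/2501, mR=-100/61; mL+mR=-11250/2501 → advance -1; mR−mL=50/41 → turn +1·90°
n=3: pose=(1,-4,S); sL=200/137, sR=8/5; mL=-1548/685, mR=-200/137; mL+mR=-2548/685 → advance -1; mR−mL=4/5 → turn +1·90°
n=4: pose=(1,-3,E); sL=5/2, sR=50/29; mL=-195/58, mR=-5/2; mL+mR=-170/29 → advance -1; mR−mL=25/29 → turn +1·90°
n=5: pose=(0,-3,N); sL=40/13, sR=200/73; mL=-4220/949, mR=-40/13; mL+mR=-7140/949 → advance -1; mR−mL=100/73 → turn +1·90°
n=6: pose=(0,-4,W); sL=100/61, sR=100/41; mL=-7150/2501, mR=-100/61; mL+mR=-11250/2501 → advance -1; mR−mL=50/41 → turn +1·90°
n=7: pose=(1,-4,S); sL=200/137, sR=8/5; mL=-1548/685, mR=-200/137; mL+mR=-2548/685 → advance -1; mR−mL=4/5 → turn +1·90°

0 5/2 50/29 -195/58 -5/2 1 -3 E
1 40/13 200/73 -4220/949 -40/13 0 -3 N
2 100/61 100/41 -7150/2501 -100/61 0 -4 W
3 200/137 8/5 -1548/685 -200/137 1 -4 S
4 5/2 50/29 -195/58 -5/2 1 -3 E
5 40/13 200/73 -4220/949 -40/13 0 -3 N
6 100/61 100/41 -7150/2501 -100/61 0 -4 W
7 200/137 8/5 -1548/685 -200/137 1 -4 S
final 1 -3 E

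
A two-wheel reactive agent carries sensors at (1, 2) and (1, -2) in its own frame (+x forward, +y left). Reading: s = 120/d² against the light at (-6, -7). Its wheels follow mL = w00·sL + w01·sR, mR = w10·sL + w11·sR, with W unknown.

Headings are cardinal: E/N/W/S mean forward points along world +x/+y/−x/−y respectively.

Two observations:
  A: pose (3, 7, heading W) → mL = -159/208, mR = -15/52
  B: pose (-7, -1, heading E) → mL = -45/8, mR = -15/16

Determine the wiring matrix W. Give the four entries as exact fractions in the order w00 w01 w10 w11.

obs A: pose=(3,7,W) → sL=15/26, sR=3/8, mL=-159/208, mR=-15/52
obs B: pose=(-7,-1,E) → sL=15/8, sR=15/2, mL=-45/8, mR=-15/16
sensor matrix S = [[15/26, 3/8], [15/8, 15/2]]; det S = 3015/832
solve [mL_A; mL_B] = S·[w00; w01] and [mR_A; mR_B] = S·[w10; w11]:
  w00 = -1, w01 = -1/2, w10 = -1/2, w11 = 0

-1 -1/2 -1/2 0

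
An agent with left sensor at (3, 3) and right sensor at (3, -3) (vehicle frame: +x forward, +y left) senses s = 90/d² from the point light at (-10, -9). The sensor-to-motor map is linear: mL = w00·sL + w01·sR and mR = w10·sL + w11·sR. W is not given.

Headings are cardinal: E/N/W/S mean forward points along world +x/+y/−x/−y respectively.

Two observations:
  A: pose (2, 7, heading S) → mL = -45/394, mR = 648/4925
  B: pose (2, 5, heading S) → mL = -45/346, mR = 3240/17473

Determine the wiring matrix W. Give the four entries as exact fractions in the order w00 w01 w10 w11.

obs A: pose=(2,7,S) → sL=45/197, sR=9/25, mL=-45/394, mR=648/4925
obs B: pose=(2,5,S) → sL=45/173, sR=45/101, mL=-45/346, mR=3240/17473
sensor matrix S = [[45/197, 9/25], [45/173, 45/101]]; det S = 139968/17210905
solve [mL_A; mL_B] = S·[w00; w01] and [mR_A; mR_B] = S·[w10; w11]:
  w00 = -1/2, w01 = 0, w10 = -1, w11 = 1

-1/2 0 -1 1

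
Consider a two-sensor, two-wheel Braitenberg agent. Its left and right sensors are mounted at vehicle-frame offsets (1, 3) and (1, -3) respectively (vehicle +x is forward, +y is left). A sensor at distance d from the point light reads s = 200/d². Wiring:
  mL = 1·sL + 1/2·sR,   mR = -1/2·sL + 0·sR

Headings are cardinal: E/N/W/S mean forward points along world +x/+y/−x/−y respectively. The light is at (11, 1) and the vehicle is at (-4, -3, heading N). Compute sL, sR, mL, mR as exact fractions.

200/333 200/153 7100/5661 -100/333

left sensor world pos  = (-7, -2); dL² = 333
right sensor world pos = (-1, -2); dR² = 153
sL = 200/333 = 200/333
sR = 200/153 = 200/153
mL = 1·sL + 1/2·sR = 7100/5661
mR = -1/2·sL + 0·sR = -100/333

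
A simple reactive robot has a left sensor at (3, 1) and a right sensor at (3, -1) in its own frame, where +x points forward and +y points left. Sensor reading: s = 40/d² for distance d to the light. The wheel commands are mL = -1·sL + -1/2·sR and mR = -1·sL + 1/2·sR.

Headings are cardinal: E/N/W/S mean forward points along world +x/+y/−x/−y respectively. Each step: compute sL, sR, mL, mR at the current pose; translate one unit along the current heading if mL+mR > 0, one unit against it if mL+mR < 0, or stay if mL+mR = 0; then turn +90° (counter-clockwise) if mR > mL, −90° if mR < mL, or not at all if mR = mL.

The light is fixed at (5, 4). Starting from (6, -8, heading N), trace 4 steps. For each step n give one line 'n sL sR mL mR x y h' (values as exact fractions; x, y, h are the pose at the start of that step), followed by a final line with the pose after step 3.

n=0: pose=(6,-8,N); sL=40/81, sR=8/17; mL=-1004/1377, mR=-356/1377; mL+mR=-80/81 → advance -1; mR−mL=8/17 → turn +1·90°
n=1: pose=(6,-9,W); sL=1/5, sR=10/37; mL=-62/185, mR=-12/185; mL+mR=-2/5 → advance -1; mR−mL=10/37 → turn +1·90°
n=2: pose=(7,-9,S); sL=8/53, sR=40/257; mL=-3116/13621, mR=-996/13621; mL+mR=-16/53 → advance -1; mR−mL=40/257 → turn +1·90°
n=3: pose=(7,-8,E); sL=20/73, sR=20/97; mL=-2670/7081, mR=-1210/7081; mL+mR=-40/73 → advance -1; mR−mL=20/97 → turn +1·90°

0 40/81 8/17 -1004/1377 -356/1377 6 -8 N
1 1/5 10/37 -62/185 -12/185 6 -9 W
2 8/53 40/257 -3116/13621 -996/13621 7 -9 S
3 20/73 20/97 -2670/7081 -1210/7081 7 -8 E
final 6 -8 N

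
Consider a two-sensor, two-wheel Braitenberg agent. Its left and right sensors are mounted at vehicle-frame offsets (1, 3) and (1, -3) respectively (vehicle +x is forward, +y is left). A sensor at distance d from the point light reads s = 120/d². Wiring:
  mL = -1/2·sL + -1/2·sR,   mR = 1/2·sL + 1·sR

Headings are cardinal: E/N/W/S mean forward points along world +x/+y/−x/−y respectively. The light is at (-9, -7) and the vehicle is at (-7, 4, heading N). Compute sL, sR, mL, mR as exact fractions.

24/29 120/169 -3768/4901 5508/4901

left sensor world pos  = (-10, 5); dL² = 145
right sensor world pos = (-4, 5); dR² = 169
sL = 120/145 = 24/29
sR = 120/169 = 120/169
mL = -1/2·sL + -1/2·sR = -3768/4901
mR = 1/2·sL + 1·sR = 5508/4901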